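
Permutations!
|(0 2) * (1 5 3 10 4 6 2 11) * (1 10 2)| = 9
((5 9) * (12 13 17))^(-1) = ((5 9)(12 13 17))^(-1) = (5 9)(12 17 13)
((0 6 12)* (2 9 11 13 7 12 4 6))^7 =(13)(4 6)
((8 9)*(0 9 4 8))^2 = ((0 9)(4 8))^2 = (9)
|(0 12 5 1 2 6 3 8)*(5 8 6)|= |(0 12 8)(1 2 5)(3 6)|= 6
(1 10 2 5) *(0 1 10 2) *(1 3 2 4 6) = (0 3 2 5 10)(1 4 6) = [3, 4, 5, 2, 6, 10, 1, 7, 8, 9, 0]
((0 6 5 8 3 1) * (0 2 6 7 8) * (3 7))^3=(0 2)(1 5)(3 6)(7 8)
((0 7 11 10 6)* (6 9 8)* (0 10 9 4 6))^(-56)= (0 8 9 11 7)(4 6 10)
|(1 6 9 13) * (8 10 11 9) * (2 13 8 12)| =|(1 6 12 2 13)(8 10 11 9)| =20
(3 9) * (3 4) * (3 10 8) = (3 9 4 10 8) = [0, 1, 2, 9, 10, 5, 6, 7, 3, 4, 8]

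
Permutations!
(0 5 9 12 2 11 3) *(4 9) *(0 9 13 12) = [5, 1, 11, 9, 13, 4, 6, 7, 8, 0, 10, 3, 2, 12] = (0 5 4 13 12 2 11 3 9)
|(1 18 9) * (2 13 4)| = |(1 18 9)(2 13 4)| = 3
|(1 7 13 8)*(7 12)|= |(1 12 7 13 8)|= 5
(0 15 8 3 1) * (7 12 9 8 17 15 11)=(0 11 7 12 9 8 3 1)(15 17)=[11, 0, 2, 1, 4, 5, 6, 12, 3, 8, 10, 7, 9, 13, 14, 17, 16, 15]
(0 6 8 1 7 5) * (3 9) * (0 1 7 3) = (0 6 8 7 5 1 3 9) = [6, 3, 2, 9, 4, 1, 8, 5, 7, 0]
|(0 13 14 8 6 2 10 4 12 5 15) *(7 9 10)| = 13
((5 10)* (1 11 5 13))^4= ((1 11 5 10 13))^4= (1 13 10 5 11)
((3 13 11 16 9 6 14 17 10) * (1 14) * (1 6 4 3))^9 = (1 14 17 10)(3 16)(4 11)(9 13)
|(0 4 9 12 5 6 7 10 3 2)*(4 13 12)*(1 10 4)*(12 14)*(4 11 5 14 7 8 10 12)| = 10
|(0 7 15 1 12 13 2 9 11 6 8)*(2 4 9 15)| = 12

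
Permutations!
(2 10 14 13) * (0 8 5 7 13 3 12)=[8, 1, 10, 12, 4, 7, 6, 13, 5, 9, 14, 11, 0, 2, 3]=(0 8 5 7 13 2 10 14 3 12)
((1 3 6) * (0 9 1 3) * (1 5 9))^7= ((0 1)(3 6)(5 9))^7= (0 1)(3 6)(5 9)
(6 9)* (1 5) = (1 5)(6 9) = [0, 5, 2, 3, 4, 1, 9, 7, 8, 6]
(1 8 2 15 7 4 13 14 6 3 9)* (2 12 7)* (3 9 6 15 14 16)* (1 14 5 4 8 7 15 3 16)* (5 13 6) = [0, 7, 13, 5, 6, 4, 9, 8, 12, 14, 10, 11, 15, 1, 3, 2, 16] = (16)(1 7 8 12 15 2 13)(3 5 4 6 9 14)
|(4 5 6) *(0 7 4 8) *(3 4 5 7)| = |(0 3 4 7 5 6 8)| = 7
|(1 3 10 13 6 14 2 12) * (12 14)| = |(1 3 10 13 6 12)(2 14)| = 6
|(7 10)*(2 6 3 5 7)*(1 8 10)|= 8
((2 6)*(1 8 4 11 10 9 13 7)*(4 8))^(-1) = ((1 4 11 10 9 13 7)(2 6))^(-1) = (1 7 13 9 10 11 4)(2 6)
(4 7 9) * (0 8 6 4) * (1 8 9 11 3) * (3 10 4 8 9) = (0 3 1 9)(4 7 11 10)(6 8) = [3, 9, 2, 1, 7, 5, 8, 11, 6, 0, 4, 10]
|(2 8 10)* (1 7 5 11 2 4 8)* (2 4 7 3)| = |(1 3 2)(4 8 10 7 5 11)| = 6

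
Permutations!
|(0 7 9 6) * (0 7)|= |(6 7 9)|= 3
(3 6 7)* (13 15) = (3 6 7)(13 15) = [0, 1, 2, 6, 4, 5, 7, 3, 8, 9, 10, 11, 12, 15, 14, 13]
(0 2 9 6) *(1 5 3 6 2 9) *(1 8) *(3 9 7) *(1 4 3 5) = (0 7 5 9 2 8 4 3 6) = [7, 1, 8, 6, 3, 9, 0, 5, 4, 2]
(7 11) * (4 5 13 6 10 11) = (4 5 13 6 10 11 7) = [0, 1, 2, 3, 5, 13, 10, 4, 8, 9, 11, 7, 12, 6]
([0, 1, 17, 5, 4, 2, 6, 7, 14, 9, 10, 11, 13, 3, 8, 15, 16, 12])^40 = [0, 1, 3, 12, 4, 13, 6, 7, 8, 9, 10, 11, 2, 17, 14, 15, 16, 5]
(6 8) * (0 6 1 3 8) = (0 6)(1 3 8) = [6, 3, 2, 8, 4, 5, 0, 7, 1]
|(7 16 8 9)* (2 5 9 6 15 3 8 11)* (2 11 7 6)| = |(2 5 9 6 15 3 8)(7 16)| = 14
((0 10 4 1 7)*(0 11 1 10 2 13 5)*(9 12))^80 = (13)(1 11 7)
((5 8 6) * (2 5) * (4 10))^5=(2 5 8 6)(4 10)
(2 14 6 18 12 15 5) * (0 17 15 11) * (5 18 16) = (0 17 15 18 12 11)(2 14 6 16 5) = [17, 1, 14, 3, 4, 2, 16, 7, 8, 9, 10, 0, 11, 13, 6, 18, 5, 15, 12]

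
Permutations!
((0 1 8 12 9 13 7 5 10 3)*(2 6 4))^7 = (0 5 9 1 10 13 8 3 7 12)(2 6 4)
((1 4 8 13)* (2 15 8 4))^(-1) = ((1 2 15 8 13))^(-1) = (1 13 8 15 2)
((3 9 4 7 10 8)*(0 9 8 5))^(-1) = ((0 9 4 7 10 5)(3 8))^(-1) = (0 5 10 7 4 9)(3 8)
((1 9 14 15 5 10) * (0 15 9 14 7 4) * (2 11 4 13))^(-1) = (0 4 11 2 13 7 9 14 1 10 5 15)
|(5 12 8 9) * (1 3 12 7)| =7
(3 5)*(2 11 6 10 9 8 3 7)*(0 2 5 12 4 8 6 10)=[2, 1, 11, 12, 8, 7, 0, 5, 3, 6, 9, 10, 4]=(0 2 11 10 9 6)(3 12 4 8)(5 7)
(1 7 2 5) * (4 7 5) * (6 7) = (1 5)(2 4 6 7) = [0, 5, 4, 3, 6, 1, 7, 2]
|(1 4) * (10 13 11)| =6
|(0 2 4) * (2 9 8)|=5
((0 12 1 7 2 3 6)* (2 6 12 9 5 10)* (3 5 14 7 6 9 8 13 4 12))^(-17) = ((0 8 13 4 12 1 6)(2 5 10)(7 9 14))^(-17) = (0 12 8 1 13 6 4)(2 5 10)(7 9 14)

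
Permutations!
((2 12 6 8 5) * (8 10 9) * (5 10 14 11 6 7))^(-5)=((2 12 7 5)(6 14 11)(8 10 9))^(-5)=(2 5 7 12)(6 14 11)(8 10 9)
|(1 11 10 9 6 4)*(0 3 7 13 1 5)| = 11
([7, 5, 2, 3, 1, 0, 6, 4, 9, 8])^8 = (9)(0 1 7 5 4)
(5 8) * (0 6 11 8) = [6, 1, 2, 3, 4, 0, 11, 7, 5, 9, 10, 8] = (0 6 11 8 5)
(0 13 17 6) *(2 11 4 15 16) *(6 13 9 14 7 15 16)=(0 9 14 7 15 6)(2 11 4 16)(13 17)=[9, 1, 11, 3, 16, 5, 0, 15, 8, 14, 10, 4, 12, 17, 7, 6, 2, 13]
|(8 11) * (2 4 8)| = |(2 4 8 11)| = 4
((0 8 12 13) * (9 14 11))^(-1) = (0 13 12 8)(9 11 14)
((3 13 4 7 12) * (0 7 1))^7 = ((0 7 12 3 13 4 1))^7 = (13)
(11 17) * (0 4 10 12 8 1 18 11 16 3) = [4, 18, 2, 0, 10, 5, 6, 7, 1, 9, 12, 17, 8, 13, 14, 15, 3, 16, 11] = (0 4 10 12 8 1 18 11 17 16 3)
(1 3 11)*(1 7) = (1 3 11 7) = [0, 3, 2, 11, 4, 5, 6, 1, 8, 9, 10, 7]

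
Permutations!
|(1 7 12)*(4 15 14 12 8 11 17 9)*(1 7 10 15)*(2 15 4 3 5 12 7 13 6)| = |(1 10 4)(2 15 14 7 8 11 17 9 3 5 12 13 6)| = 39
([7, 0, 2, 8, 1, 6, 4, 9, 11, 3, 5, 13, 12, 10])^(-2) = (0 4 5 13 8 9)(1 6 10 11 3 7)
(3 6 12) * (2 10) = [0, 1, 10, 6, 4, 5, 12, 7, 8, 9, 2, 11, 3] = (2 10)(3 6 12)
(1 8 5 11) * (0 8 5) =(0 8)(1 5 11) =[8, 5, 2, 3, 4, 11, 6, 7, 0, 9, 10, 1]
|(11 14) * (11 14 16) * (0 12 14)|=6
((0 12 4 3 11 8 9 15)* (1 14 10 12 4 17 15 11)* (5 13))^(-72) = (17)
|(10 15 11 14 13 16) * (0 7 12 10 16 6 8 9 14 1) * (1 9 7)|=|(16)(0 1)(6 8 7 12 10 15 11 9 14 13)|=10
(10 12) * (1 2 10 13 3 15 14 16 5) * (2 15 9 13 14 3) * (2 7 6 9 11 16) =(1 15 3 11 16 5)(2 10 12 14)(6 9 13 7) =[0, 15, 10, 11, 4, 1, 9, 6, 8, 13, 12, 16, 14, 7, 2, 3, 5]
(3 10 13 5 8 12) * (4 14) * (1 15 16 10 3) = (1 15 16 10 13 5 8 12)(4 14) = [0, 15, 2, 3, 14, 8, 6, 7, 12, 9, 13, 11, 1, 5, 4, 16, 10]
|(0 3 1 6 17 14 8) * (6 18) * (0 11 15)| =10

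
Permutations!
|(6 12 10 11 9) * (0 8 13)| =15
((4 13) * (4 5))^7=(4 13 5)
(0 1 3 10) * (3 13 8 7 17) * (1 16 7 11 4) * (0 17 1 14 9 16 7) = (0 7 1 13 8 11 4 14 9 16)(3 10 17) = [7, 13, 2, 10, 14, 5, 6, 1, 11, 16, 17, 4, 12, 8, 9, 15, 0, 3]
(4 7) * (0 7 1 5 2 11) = (0 7 4 1 5 2 11) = [7, 5, 11, 3, 1, 2, 6, 4, 8, 9, 10, 0]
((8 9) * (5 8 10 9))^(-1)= (5 8)(9 10)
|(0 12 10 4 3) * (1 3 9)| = 7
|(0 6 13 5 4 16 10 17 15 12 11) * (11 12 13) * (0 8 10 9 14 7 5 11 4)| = 24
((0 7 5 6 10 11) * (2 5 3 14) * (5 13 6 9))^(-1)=(0 11 10 6 13 2 14 3 7)(5 9)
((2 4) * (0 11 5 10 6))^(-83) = ((0 11 5 10 6)(2 4))^(-83) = (0 5 6 11 10)(2 4)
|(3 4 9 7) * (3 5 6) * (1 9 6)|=12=|(1 9 7 5)(3 4 6)|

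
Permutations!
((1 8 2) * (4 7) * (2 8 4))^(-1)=(8)(1 2 7 4)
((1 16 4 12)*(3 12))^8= (1 3 16 12 4)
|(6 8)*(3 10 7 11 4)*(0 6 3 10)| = 4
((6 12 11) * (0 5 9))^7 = (0 5 9)(6 12 11)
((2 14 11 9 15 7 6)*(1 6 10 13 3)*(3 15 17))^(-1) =((1 6 2 14 11 9 17 3)(7 10 13 15))^(-1) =(1 3 17 9 11 14 2 6)(7 15 13 10)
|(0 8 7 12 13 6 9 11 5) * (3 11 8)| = |(0 3 11 5)(6 9 8 7 12 13)| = 12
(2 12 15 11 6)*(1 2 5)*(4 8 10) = [0, 2, 12, 3, 8, 1, 5, 7, 10, 9, 4, 6, 15, 13, 14, 11] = (1 2 12 15 11 6 5)(4 8 10)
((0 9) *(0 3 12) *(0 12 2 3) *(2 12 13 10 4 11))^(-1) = (0 9)(2 11 4 10 13 12 3)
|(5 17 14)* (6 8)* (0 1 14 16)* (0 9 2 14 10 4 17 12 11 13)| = 26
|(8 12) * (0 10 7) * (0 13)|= 4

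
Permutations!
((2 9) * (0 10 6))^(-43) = (0 6 10)(2 9)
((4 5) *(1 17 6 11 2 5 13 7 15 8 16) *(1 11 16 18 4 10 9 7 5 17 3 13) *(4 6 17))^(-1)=((1 3 13 5 10 9 7 15 8 18 6 16 11 2 4))^(-1)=(1 4 2 11 16 6 18 8 15 7 9 10 5 13 3)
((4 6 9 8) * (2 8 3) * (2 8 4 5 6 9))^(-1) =(2 6 5 8 3 9 4)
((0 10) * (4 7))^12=((0 10)(4 7))^12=(10)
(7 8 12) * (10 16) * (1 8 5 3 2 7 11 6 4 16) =(1 8 12 11 6 4 16 10)(2 7 5 3) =[0, 8, 7, 2, 16, 3, 4, 5, 12, 9, 1, 6, 11, 13, 14, 15, 10]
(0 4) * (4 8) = (0 8 4) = [8, 1, 2, 3, 0, 5, 6, 7, 4]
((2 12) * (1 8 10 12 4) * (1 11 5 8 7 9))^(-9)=((1 7 9)(2 4 11 5 8 10 12))^(-9)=(2 10 5 4 12 8 11)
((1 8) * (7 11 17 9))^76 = (17)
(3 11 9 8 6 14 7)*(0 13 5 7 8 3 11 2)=(0 13 5 7 11 9 3 2)(6 14 8)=[13, 1, 0, 2, 4, 7, 14, 11, 6, 3, 10, 9, 12, 5, 8]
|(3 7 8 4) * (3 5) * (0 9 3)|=|(0 9 3 7 8 4 5)|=7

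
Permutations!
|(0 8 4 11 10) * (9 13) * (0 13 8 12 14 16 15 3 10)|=12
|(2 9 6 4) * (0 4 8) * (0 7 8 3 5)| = 14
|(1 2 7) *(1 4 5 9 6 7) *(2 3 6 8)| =9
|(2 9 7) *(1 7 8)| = 5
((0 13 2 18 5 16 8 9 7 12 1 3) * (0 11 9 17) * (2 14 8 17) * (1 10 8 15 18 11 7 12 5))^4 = (0 18 5 13 1 16 14 3 17 15 7)(2 10 9)(8 12 11)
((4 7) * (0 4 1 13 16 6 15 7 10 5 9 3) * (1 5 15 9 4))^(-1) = ((0 1 13 16 6 9 3)(4 10 15 7 5))^(-1) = (0 3 9 6 16 13 1)(4 5 7 15 10)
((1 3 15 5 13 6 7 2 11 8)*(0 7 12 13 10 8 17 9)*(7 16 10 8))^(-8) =((0 16 10 7 2 11 17 9)(1 3 15 5 8)(6 12 13))^(-8) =(17)(1 15 8 3 5)(6 12 13)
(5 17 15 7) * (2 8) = (2 8)(5 17 15 7) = [0, 1, 8, 3, 4, 17, 6, 5, 2, 9, 10, 11, 12, 13, 14, 7, 16, 15]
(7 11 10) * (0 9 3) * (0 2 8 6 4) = [9, 1, 8, 2, 0, 5, 4, 11, 6, 3, 7, 10] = (0 9 3 2 8 6 4)(7 11 10)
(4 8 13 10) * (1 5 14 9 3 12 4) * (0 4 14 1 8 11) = (0 4 11)(1 5)(3 12 14 9)(8 13 10) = [4, 5, 2, 12, 11, 1, 6, 7, 13, 3, 8, 0, 14, 10, 9]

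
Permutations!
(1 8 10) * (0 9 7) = (0 9 7)(1 8 10) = [9, 8, 2, 3, 4, 5, 6, 0, 10, 7, 1]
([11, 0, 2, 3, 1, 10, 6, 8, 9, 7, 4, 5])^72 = [0, 1, 2, 3, 4, 5, 6, 7, 8, 9, 10, 11]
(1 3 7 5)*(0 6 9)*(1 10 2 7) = (0 6 9)(1 3)(2 7 5 10) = [6, 3, 7, 1, 4, 10, 9, 5, 8, 0, 2]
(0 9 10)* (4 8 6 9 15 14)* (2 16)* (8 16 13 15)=(0 8 6 9 10)(2 13 15 14 4 16)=[8, 1, 13, 3, 16, 5, 9, 7, 6, 10, 0, 11, 12, 15, 4, 14, 2]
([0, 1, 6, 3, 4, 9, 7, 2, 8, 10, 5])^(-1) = (2 7 6)(5 10 9)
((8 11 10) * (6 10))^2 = (6 8)(10 11)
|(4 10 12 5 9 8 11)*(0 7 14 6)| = 28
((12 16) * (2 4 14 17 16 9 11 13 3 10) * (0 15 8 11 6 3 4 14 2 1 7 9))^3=(0 11 2 16 15 13 14 12 8 4 17)(1 6)(3 7)(9 10)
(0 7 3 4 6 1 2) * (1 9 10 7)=(0 1 2)(3 4 6 9 10 7)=[1, 2, 0, 4, 6, 5, 9, 3, 8, 10, 7]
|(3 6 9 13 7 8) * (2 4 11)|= |(2 4 11)(3 6 9 13 7 8)|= 6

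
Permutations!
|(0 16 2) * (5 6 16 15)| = |(0 15 5 6 16 2)| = 6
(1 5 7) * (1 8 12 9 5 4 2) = (1 4 2)(5 7 8 12 9) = [0, 4, 1, 3, 2, 7, 6, 8, 12, 5, 10, 11, 9]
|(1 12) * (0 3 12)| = |(0 3 12 1)| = 4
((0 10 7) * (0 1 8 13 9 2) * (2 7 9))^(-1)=(0 2 13 8 1 7 9 10)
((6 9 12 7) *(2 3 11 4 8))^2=((2 3 11 4 8)(6 9 12 7))^2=(2 11 8 3 4)(6 12)(7 9)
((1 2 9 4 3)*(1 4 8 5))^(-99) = (1 2 9 8 5)(3 4)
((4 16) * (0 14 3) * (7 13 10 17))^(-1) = (0 3 14)(4 16)(7 17 10 13)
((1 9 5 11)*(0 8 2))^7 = (0 8 2)(1 11 5 9)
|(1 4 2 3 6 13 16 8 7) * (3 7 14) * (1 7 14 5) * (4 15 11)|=|(1 15 11 4 2 14 3 6 13 16 8 5)|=12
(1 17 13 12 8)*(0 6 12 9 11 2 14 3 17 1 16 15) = [6, 1, 14, 17, 4, 5, 12, 7, 16, 11, 10, 2, 8, 9, 3, 0, 15, 13] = (0 6 12 8 16 15)(2 14 3 17 13 9 11)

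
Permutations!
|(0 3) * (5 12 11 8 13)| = |(0 3)(5 12 11 8 13)| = 10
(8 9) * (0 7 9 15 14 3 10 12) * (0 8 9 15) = (0 7 15 14 3 10 12 8) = [7, 1, 2, 10, 4, 5, 6, 15, 0, 9, 12, 11, 8, 13, 3, 14]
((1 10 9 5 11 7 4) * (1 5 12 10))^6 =(12)(4 11)(5 7)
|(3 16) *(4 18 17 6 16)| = |(3 4 18 17 6 16)| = 6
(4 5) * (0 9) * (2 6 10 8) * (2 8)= (0 9)(2 6 10)(4 5)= [9, 1, 6, 3, 5, 4, 10, 7, 8, 0, 2]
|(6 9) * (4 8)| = 2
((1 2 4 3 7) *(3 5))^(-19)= ((1 2 4 5 3 7))^(-19)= (1 7 3 5 4 2)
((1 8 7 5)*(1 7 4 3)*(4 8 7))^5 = ((8)(1 7 5 4 3))^5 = (8)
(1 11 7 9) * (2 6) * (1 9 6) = (1 11 7 6 2) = [0, 11, 1, 3, 4, 5, 2, 6, 8, 9, 10, 7]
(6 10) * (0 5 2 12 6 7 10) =(0 5 2 12 6)(7 10) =[5, 1, 12, 3, 4, 2, 0, 10, 8, 9, 7, 11, 6]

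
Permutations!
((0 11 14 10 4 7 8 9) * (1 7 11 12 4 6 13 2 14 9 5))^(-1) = ((0 12 4 11 9)(1 7 8 5)(2 14 10 6 13))^(-1) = (0 9 11 4 12)(1 5 8 7)(2 13 6 10 14)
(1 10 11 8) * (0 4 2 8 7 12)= (0 4 2 8 1 10 11 7 12)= [4, 10, 8, 3, 2, 5, 6, 12, 1, 9, 11, 7, 0]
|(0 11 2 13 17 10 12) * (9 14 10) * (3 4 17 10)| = 30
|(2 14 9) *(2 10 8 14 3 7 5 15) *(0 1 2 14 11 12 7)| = 36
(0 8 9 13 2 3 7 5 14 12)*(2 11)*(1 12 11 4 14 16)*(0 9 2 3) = [8, 12, 0, 7, 14, 16, 6, 5, 2, 13, 10, 3, 9, 4, 11, 15, 1] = (0 8 2)(1 12 9 13 4 14 11 3 7 5 16)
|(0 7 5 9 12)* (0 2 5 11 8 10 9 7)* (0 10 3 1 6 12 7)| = 12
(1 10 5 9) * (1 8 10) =(5 9 8 10) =[0, 1, 2, 3, 4, 9, 6, 7, 10, 8, 5]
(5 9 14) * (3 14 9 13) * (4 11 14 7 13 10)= (3 7 13)(4 11 14 5 10)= [0, 1, 2, 7, 11, 10, 6, 13, 8, 9, 4, 14, 12, 3, 5]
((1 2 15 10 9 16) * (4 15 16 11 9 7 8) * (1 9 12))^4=(1 11 16)(2 12 9)(4 8 7 10 15)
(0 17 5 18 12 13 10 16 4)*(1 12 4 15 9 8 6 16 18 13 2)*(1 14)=(0 17 5 13 10 18 4)(1 12 2 14)(6 16 15 9 8)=[17, 12, 14, 3, 0, 13, 16, 7, 6, 8, 18, 11, 2, 10, 1, 9, 15, 5, 4]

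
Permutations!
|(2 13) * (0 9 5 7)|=4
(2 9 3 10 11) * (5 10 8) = (2 9 3 8 5 10 11) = [0, 1, 9, 8, 4, 10, 6, 7, 5, 3, 11, 2]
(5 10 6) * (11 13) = [0, 1, 2, 3, 4, 10, 5, 7, 8, 9, 6, 13, 12, 11] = (5 10 6)(11 13)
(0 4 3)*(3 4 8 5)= (0 8 5 3)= [8, 1, 2, 0, 4, 3, 6, 7, 5]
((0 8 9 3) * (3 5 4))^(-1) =(0 3 4 5 9 8)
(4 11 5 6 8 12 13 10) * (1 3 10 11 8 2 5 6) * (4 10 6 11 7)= [0, 3, 5, 6, 8, 1, 2, 4, 12, 9, 10, 11, 13, 7]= (1 3 6 2 5)(4 8 12 13 7)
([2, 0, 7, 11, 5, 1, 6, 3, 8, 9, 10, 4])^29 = (0 4 7 1 11 2 5 3)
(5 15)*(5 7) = (5 15 7) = [0, 1, 2, 3, 4, 15, 6, 5, 8, 9, 10, 11, 12, 13, 14, 7]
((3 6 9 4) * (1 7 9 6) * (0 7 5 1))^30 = (9)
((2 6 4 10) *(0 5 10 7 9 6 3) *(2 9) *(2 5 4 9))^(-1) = ((0 4 7 5 10 2 3)(6 9))^(-1) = (0 3 2 10 5 7 4)(6 9)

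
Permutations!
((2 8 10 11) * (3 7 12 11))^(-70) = ((2 8 10 3 7 12 11))^(-70) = (12)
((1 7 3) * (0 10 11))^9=(11)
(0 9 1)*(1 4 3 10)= (0 9 4 3 10 1)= [9, 0, 2, 10, 3, 5, 6, 7, 8, 4, 1]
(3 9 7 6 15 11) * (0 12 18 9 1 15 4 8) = [12, 15, 2, 1, 8, 5, 4, 6, 0, 7, 10, 3, 18, 13, 14, 11, 16, 17, 9] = (0 12 18 9 7 6 4 8)(1 15 11 3)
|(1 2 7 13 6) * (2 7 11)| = |(1 7 13 6)(2 11)| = 4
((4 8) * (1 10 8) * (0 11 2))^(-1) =(0 2 11)(1 4 8 10) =((0 11 2)(1 10 8 4))^(-1)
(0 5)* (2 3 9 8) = (0 5)(2 3 9 8) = [5, 1, 3, 9, 4, 0, 6, 7, 2, 8]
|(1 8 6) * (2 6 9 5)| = 6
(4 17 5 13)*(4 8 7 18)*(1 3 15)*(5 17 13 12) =(1 3 15)(4 13 8 7 18)(5 12) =[0, 3, 2, 15, 13, 12, 6, 18, 7, 9, 10, 11, 5, 8, 14, 1, 16, 17, 4]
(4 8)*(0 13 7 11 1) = (0 13 7 11 1)(4 8) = [13, 0, 2, 3, 8, 5, 6, 11, 4, 9, 10, 1, 12, 7]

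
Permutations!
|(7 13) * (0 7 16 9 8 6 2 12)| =9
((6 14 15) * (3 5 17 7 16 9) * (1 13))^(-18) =(17)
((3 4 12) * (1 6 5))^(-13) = (1 5 6)(3 12 4) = ((1 6 5)(3 4 12))^(-13)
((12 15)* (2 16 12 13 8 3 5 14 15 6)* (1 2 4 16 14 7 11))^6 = (1 3 14 7 13)(2 5 15 11 8)(4 12)(6 16)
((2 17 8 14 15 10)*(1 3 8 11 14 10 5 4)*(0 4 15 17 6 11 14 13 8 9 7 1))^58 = ((0 4)(1 3 9 7)(2 6 11 13 8 10)(5 15)(14 17))^58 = (17)(1 9)(2 8 11)(3 7)(6 10 13)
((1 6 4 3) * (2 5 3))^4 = ((1 6 4 2 5 3))^4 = (1 5 4)(2 6 3)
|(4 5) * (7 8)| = |(4 5)(7 8)| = 2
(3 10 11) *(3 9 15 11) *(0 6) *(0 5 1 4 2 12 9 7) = (0 6 5 1 4 2 12 9 15 11 7)(3 10) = [6, 4, 12, 10, 2, 1, 5, 0, 8, 15, 3, 7, 9, 13, 14, 11]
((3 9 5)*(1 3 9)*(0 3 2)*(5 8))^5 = (0 3 1 2)(5 8 9)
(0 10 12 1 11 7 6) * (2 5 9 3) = (0 10 12 1 11 7 6)(2 5 9 3) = [10, 11, 5, 2, 4, 9, 0, 6, 8, 3, 12, 7, 1]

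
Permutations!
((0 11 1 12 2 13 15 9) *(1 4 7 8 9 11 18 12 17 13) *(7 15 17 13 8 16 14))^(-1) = ((0 18 12 2 1 13 17 8 9)(4 15 11)(7 16 14))^(-1) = (0 9 8 17 13 1 2 12 18)(4 11 15)(7 14 16)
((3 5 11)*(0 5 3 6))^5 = (0 5 11 6)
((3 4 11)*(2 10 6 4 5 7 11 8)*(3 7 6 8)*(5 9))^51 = (3 9 5 6 4)(7 11)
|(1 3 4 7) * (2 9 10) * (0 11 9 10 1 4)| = 10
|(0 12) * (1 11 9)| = 6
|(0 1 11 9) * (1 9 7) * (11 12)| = 4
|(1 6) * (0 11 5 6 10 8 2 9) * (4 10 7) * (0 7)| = 30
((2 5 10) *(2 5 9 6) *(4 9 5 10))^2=((10)(2 5 4 9 6))^2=(10)(2 4 6 5 9)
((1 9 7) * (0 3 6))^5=(0 6 3)(1 7 9)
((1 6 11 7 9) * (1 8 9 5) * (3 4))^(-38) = ((1 6 11 7 5)(3 4)(8 9))^(-38) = (1 11 5 6 7)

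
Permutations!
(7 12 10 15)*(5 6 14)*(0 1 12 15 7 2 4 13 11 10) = [1, 12, 4, 3, 13, 6, 14, 15, 8, 9, 7, 10, 0, 11, 5, 2] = (0 1 12)(2 4 13 11 10 7 15)(5 6 14)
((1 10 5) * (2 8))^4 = (1 10 5)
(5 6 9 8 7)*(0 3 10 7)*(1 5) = (0 3 10 7 1 5 6 9 8) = [3, 5, 2, 10, 4, 6, 9, 1, 0, 8, 7]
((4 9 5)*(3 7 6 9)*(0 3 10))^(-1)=((0 3 7 6 9 5 4 10))^(-1)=(0 10 4 5 9 6 7 3)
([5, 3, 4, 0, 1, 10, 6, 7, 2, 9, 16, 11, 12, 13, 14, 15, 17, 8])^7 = [4, 8, 16, 2, 17, 1, 6, 7, 10, 9, 3, 11, 12, 13, 14, 15, 0, 5]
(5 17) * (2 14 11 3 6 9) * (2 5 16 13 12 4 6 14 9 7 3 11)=[0, 1, 9, 14, 6, 17, 7, 3, 8, 5, 10, 11, 4, 12, 2, 15, 13, 16]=(2 9 5 17 16 13 12 4 6 7 3 14)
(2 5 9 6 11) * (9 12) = (2 5 12 9 6 11) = [0, 1, 5, 3, 4, 12, 11, 7, 8, 6, 10, 2, 9]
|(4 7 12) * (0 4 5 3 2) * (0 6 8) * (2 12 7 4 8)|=6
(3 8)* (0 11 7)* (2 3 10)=(0 11 7)(2 3 8 10)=[11, 1, 3, 8, 4, 5, 6, 0, 10, 9, 2, 7]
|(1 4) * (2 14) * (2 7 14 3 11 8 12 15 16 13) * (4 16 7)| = |(1 16 13 2 3 11 8 12 15 7 14 4)| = 12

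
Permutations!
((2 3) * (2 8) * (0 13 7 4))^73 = (0 13 7 4)(2 3 8)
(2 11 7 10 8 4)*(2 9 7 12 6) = (2 11 12 6)(4 9 7 10 8) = [0, 1, 11, 3, 9, 5, 2, 10, 4, 7, 8, 12, 6]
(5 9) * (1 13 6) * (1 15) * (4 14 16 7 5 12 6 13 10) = (1 10 4 14 16 7 5 9 12 6 15) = [0, 10, 2, 3, 14, 9, 15, 5, 8, 12, 4, 11, 6, 13, 16, 1, 7]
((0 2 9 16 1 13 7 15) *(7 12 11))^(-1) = (0 15 7 11 12 13 1 16 9 2)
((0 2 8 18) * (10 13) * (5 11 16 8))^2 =((0 2 5 11 16 8 18)(10 13))^2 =(0 5 16 18 2 11 8)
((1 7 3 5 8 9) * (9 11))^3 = ((1 7 3 5 8 11 9))^3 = (1 5 9 3 11 7 8)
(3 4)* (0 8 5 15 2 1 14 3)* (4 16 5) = (0 8 4)(1 14 3 16 5 15 2) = [8, 14, 1, 16, 0, 15, 6, 7, 4, 9, 10, 11, 12, 13, 3, 2, 5]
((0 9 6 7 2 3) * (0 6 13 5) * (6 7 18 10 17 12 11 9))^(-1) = ((0 6 18 10 17 12 11 9 13 5)(2 3 7))^(-1) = (0 5 13 9 11 12 17 10 18 6)(2 7 3)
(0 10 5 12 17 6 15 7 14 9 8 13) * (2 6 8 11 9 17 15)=[10, 1, 6, 3, 4, 12, 2, 14, 13, 11, 5, 9, 15, 0, 17, 7, 16, 8]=(0 10 5 12 15 7 14 17 8 13)(2 6)(9 11)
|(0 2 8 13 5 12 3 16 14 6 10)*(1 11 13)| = 13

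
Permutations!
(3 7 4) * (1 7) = (1 7 4 3) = [0, 7, 2, 1, 3, 5, 6, 4]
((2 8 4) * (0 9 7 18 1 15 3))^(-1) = ((0 9 7 18 1 15 3)(2 8 4))^(-1) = (0 3 15 1 18 7 9)(2 4 8)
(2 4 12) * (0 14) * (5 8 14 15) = [15, 1, 4, 3, 12, 8, 6, 7, 14, 9, 10, 11, 2, 13, 0, 5] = (0 15 5 8 14)(2 4 12)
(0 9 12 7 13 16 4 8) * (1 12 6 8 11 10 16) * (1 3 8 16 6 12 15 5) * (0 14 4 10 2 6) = (0 9 12 7 13 3 8 14 4 11 2 6 16 10)(1 15 5) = [9, 15, 6, 8, 11, 1, 16, 13, 14, 12, 0, 2, 7, 3, 4, 5, 10]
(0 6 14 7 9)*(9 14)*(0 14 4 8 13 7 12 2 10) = (0 6 9 14 12 2 10)(4 8 13 7) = [6, 1, 10, 3, 8, 5, 9, 4, 13, 14, 0, 11, 2, 7, 12]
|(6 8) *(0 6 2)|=|(0 6 8 2)|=4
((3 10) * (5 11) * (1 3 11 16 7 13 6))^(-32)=((1 3 10 11 5 16 7 13 6))^(-32)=(1 5 6 11 13 10 7 3 16)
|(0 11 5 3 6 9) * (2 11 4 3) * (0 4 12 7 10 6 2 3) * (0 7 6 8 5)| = 12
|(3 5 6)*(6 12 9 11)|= |(3 5 12 9 11 6)|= 6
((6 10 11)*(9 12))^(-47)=(6 10 11)(9 12)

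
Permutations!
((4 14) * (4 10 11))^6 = ((4 14 10 11))^6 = (4 10)(11 14)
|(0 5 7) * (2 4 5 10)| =6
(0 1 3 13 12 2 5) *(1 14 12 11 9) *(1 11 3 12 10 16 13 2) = (0 14 10 16 13 3 2 5)(1 12)(9 11) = [14, 12, 5, 2, 4, 0, 6, 7, 8, 11, 16, 9, 1, 3, 10, 15, 13]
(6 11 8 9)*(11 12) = (6 12 11 8 9) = [0, 1, 2, 3, 4, 5, 12, 7, 9, 6, 10, 8, 11]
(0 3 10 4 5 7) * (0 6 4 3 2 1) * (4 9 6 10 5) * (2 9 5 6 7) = [9, 0, 1, 6, 4, 2, 5, 10, 8, 7, 3] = (0 9 7 10 3 6 5 2 1)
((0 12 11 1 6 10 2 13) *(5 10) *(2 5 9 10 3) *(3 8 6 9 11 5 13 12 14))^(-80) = ((0 14 3 2 12 5 8 6 11 1 9 10 13))^(-80) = (0 10 1 6 5 2 14 13 9 11 8 12 3)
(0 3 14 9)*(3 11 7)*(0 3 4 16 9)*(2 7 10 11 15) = (0 15 2 7 4 16 9 3 14)(10 11) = [15, 1, 7, 14, 16, 5, 6, 4, 8, 3, 11, 10, 12, 13, 0, 2, 9]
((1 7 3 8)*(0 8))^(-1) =((0 8 1 7 3))^(-1) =(0 3 7 1 8)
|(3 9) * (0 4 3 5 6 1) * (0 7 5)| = 4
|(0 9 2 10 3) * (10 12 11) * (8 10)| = 8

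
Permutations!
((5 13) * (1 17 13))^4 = (17)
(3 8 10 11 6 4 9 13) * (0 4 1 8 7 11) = (0 4 9 13 3 7 11 6 1 8 10) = [4, 8, 2, 7, 9, 5, 1, 11, 10, 13, 0, 6, 12, 3]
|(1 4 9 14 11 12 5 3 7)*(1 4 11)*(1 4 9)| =9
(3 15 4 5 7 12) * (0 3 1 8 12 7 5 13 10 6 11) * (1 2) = (0 3 15 4 13 10 6 11)(1 8 12 2) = [3, 8, 1, 15, 13, 5, 11, 7, 12, 9, 6, 0, 2, 10, 14, 4]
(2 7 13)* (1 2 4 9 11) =(1 2 7 13 4 9 11) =[0, 2, 7, 3, 9, 5, 6, 13, 8, 11, 10, 1, 12, 4]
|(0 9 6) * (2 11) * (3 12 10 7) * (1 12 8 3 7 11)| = 30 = |(0 9 6)(1 12 10 11 2)(3 8)|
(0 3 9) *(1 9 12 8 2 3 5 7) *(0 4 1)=(0 5 7)(1 9 4)(2 3 12 8)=[5, 9, 3, 12, 1, 7, 6, 0, 2, 4, 10, 11, 8]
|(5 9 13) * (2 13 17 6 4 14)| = |(2 13 5 9 17 6 4 14)| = 8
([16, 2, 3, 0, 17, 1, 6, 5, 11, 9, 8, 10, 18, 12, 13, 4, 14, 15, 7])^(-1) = (0 3 2 1 5 7 18 12 13 14 16)(4 15 17)(8 10 11)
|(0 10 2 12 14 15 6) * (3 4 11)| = |(0 10 2 12 14 15 6)(3 4 11)| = 21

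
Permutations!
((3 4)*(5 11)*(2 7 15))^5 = (2 15 7)(3 4)(5 11)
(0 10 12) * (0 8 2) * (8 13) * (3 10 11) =(0 11 3 10 12 13 8 2) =[11, 1, 0, 10, 4, 5, 6, 7, 2, 9, 12, 3, 13, 8]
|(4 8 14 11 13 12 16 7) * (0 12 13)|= |(0 12 16 7 4 8 14 11)|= 8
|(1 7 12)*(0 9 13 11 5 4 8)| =|(0 9 13 11 5 4 8)(1 7 12)| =21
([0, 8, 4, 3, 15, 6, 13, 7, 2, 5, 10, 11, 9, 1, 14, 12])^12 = [0, 2, 15, 3, 12, 13, 1, 7, 4, 6, 10, 11, 5, 8, 14, 9]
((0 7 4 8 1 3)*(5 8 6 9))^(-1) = (0 3 1 8 5 9 6 4 7)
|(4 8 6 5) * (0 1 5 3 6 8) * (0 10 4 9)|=|(0 1 5 9)(3 6)(4 10)|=4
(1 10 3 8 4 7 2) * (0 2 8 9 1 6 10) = (0 2 6 10 3 9 1)(4 7 8) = [2, 0, 6, 9, 7, 5, 10, 8, 4, 1, 3]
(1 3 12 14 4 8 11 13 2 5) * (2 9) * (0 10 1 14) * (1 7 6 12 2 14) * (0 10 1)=[1, 3, 5, 2, 8, 0, 12, 6, 11, 14, 7, 13, 10, 9, 4]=(0 1 3 2 5)(4 8 11 13 9 14)(6 12 10 7)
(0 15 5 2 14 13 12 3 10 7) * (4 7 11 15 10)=(0 10 11 15 5 2 14 13 12 3 4 7)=[10, 1, 14, 4, 7, 2, 6, 0, 8, 9, 11, 15, 3, 12, 13, 5]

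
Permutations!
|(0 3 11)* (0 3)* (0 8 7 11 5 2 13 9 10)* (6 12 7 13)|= 35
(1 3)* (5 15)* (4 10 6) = (1 3)(4 10 6)(5 15) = [0, 3, 2, 1, 10, 15, 4, 7, 8, 9, 6, 11, 12, 13, 14, 5]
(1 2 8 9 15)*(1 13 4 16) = (1 2 8 9 15 13 4 16) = [0, 2, 8, 3, 16, 5, 6, 7, 9, 15, 10, 11, 12, 4, 14, 13, 1]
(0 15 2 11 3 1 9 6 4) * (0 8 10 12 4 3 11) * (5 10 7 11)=[15, 9, 0, 1, 8, 10, 3, 11, 7, 6, 12, 5, 4, 13, 14, 2]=(0 15 2)(1 9 6 3)(4 8 7 11 5 10 12)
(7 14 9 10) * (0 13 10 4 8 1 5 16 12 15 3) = (0 13 10 7 14 9 4 8 1 5 16 12 15 3) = [13, 5, 2, 0, 8, 16, 6, 14, 1, 4, 7, 11, 15, 10, 9, 3, 12]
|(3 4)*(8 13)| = |(3 4)(8 13)| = 2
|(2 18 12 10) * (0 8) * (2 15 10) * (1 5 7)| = |(0 8)(1 5 7)(2 18 12)(10 15)| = 6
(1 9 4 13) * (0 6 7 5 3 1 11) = (0 6 7 5 3 1 9 4 13 11) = [6, 9, 2, 1, 13, 3, 7, 5, 8, 4, 10, 0, 12, 11]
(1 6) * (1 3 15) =(1 6 3 15) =[0, 6, 2, 15, 4, 5, 3, 7, 8, 9, 10, 11, 12, 13, 14, 1]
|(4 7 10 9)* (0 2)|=4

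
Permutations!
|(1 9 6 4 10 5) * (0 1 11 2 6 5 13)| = |(0 1 9 5 11 2 6 4 10 13)| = 10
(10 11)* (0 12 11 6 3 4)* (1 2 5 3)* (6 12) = (0 6 1 2 5 3 4)(10 12 11) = [6, 2, 5, 4, 0, 3, 1, 7, 8, 9, 12, 10, 11]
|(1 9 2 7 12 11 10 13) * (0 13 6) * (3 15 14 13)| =|(0 3 15 14 13 1 9 2 7 12 11 10 6)| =13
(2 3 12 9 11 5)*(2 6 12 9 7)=(2 3 9 11 5 6 12 7)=[0, 1, 3, 9, 4, 6, 12, 2, 8, 11, 10, 5, 7]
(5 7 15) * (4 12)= (4 12)(5 7 15)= [0, 1, 2, 3, 12, 7, 6, 15, 8, 9, 10, 11, 4, 13, 14, 5]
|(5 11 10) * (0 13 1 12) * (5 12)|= |(0 13 1 5 11 10 12)|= 7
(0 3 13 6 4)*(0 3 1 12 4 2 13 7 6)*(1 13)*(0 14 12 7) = (0 13 14 12 4 3)(1 7 6 2) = [13, 7, 1, 0, 3, 5, 2, 6, 8, 9, 10, 11, 4, 14, 12]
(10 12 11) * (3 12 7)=(3 12 11 10 7)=[0, 1, 2, 12, 4, 5, 6, 3, 8, 9, 7, 10, 11]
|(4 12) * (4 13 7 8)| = 5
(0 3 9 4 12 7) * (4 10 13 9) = (0 3 4 12 7)(9 10 13) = [3, 1, 2, 4, 12, 5, 6, 0, 8, 10, 13, 11, 7, 9]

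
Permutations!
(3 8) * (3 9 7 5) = (3 8 9 7 5) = [0, 1, 2, 8, 4, 3, 6, 5, 9, 7]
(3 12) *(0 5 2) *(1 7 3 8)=[5, 7, 0, 12, 4, 2, 6, 3, 1, 9, 10, 11, 8]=(0 5 2)(1 7 3 12 8)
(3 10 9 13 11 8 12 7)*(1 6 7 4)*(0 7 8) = (0 7 3 10 9 13 11)(1 6 8 12 4) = [7, 6, 2, 10, 1, 5, 8, 3, 12, 13, 9, 0, 4, 11]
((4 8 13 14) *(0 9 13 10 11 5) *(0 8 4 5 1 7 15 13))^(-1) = ((0 9)(1 7 15 13 14 5 8 10 11))^(-1) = (0 9)(1 11 10 8 5 14 13 15 7)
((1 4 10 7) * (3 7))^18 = (1 3 4 7 10)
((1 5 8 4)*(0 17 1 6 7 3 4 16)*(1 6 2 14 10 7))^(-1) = (0 16 8 5 1 6 17)(2 4 3 7 10 14) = ((0 17 6 1 5 8 16)(2 14 10 7 3 4))^(-1)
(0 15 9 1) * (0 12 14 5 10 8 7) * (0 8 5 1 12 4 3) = (0 15 9 12 14 1 4 3)(5 10)(7 8) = [15, 4, 2, 0, 3, 10, 6, 8, 7, 12, 5, 11, 14, 13, 1, 9]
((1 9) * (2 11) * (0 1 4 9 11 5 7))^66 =((0 1 11 2 5 7)(4 9))^66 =(11)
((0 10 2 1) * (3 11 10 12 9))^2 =(0 9 11 2)(1 12 3 10)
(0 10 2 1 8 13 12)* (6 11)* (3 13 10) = (0 3 13 12)(1 8 10 2)(6 11) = [3, 8, 1, 13, 4, 5, 11, 7, 10, 9, 2, 6, 0, 12]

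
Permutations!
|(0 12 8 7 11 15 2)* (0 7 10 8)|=4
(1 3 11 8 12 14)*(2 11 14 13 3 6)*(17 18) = (1 6 2 11 8 12 13 3 14)(17 18) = [0, 6, 11, 14, 4, 5, 2, 7, 12, 9, 10, 8, 13, 3, 1, 15, 16, 18, 17]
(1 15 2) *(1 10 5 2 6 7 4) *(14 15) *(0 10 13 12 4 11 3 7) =(0 10 5 2 13 12 4 1 14 15 6)(3 7 11) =[10, 14, 13, 7, 1, 2, 0, 11, 8, 9, 5, 3, 4, 12, 15, 6]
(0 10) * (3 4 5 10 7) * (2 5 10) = [7, 1, 5, 4, 10, 2, 6, 3, 8, 9, 0] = (0 7 3 4 10)(2 5)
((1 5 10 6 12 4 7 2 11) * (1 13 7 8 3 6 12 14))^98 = (1 14 6 3 8 4 12 10 5)(2 13)(7 11)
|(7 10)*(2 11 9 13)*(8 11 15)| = |(2 15 8 11 9 13)(7 10)| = 6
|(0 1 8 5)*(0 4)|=|(0 1 8 5 4)|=5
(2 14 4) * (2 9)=(2 14 4 9)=[0, 1, 14, 3, 9, 5, 6, 7, 8, 2, 10, 11, 12, 13, 4]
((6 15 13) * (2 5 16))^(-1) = ((2 5 16)(6 15 13))^(-1) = (2 16 5)(6 13 15)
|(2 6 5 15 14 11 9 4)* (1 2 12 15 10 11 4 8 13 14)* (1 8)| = |(1 2 6 5 10 11 9)(4 12 15 8 13 14)| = 42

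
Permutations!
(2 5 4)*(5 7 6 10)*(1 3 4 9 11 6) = (1 3 4 2 7)(5 9 11 6 10) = [0, 3, 7, 4, 2, 9, 10, 1, 8, 11, 5, 6]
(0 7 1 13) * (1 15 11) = (0 7 15 11 1 13) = [7, 13, 2, 3, 4, 5, 6, 15, 8, 9, 10, 1, 12, 0, 14, 11]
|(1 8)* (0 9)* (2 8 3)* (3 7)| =|(0 9)(1 7 3 2 8)| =10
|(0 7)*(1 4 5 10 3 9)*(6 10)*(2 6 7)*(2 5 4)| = |(0 5 7)(1 2 6 10 3 9)| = 6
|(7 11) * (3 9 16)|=6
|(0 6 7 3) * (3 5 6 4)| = 3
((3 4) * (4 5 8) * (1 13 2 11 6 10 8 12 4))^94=(1 11 8 2 10 13 6)(3 12)(4 5)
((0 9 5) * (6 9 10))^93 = (0 9 10 5 6)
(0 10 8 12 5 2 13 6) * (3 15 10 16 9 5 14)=(0 16 9 5 2 13 6)(3 15 10 8 12 14)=[16, 1, 13, 15, 4, 2, 0, 7, 12, 5, 8, 11, 14, 6, 3, 10, 9]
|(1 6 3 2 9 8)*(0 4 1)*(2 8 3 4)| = 15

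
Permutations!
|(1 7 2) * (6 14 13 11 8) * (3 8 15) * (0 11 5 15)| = 42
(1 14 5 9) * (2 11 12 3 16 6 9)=(1 14 5 2 11 12 3 16 6 9)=[0, 14, 11, 16, 4, 2, 9, 7, 8, 1, 10, 12, 3, 13, 5, 15, 6]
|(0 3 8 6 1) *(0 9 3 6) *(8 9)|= 4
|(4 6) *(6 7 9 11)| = |(4 7 9 11 6)| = 5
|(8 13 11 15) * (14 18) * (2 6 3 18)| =|(2 6 3 18 14)(8 13 11 15)| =20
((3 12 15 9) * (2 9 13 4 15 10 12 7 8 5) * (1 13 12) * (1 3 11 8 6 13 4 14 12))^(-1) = (1 15 4)(2 5 8 11 9)(3 10 12 14 13 6 7)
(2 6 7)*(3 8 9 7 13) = [0, 1, 6, 8, 4, 5, 13, 2, 9, 7, 10, 11, 12, 3] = (2 6 13 3 8 9 7)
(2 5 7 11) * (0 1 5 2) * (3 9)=(0 1 5 7 11)(3 9)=[1, 5, 2, 9, 4, 7, 6, 11, 8, 3, 10, 0]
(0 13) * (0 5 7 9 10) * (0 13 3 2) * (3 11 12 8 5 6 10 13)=(0 11 12 8 5 7 9 13 6 10 3 2)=[11, 1, 0, 2, 4, 7, 10, 9, 5, 13, 3, 12, 8, 6]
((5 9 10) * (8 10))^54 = (5 8)(9 10) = ((5 9 8 10))^54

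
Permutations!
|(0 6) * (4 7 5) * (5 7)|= 2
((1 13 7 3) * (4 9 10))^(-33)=((1 13 7 3)(4 9 10))^(-33)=(1 3 7 13)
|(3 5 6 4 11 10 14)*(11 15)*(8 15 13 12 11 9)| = |(3 5 6 4 13 12 11 10 14)(8 15 9)| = 9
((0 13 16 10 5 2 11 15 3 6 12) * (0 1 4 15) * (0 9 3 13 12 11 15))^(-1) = ((0 12 1 4)(2 15 13 16 10 5)(3 6 11 9))^(-1) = (0 4 1 12)(2 5 10 16 13 15)(3 9 11 6)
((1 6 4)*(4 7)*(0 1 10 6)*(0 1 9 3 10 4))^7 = ((0 9 3 10 6 7))^7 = (0 9 3 10 6 7)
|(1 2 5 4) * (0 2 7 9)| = |(0 2 5 4 1 7 9)| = 7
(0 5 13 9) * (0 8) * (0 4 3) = [5, 1, 2, 0, 3, 13, 6, 7, 4, 8, 10, 11, 12, 9] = (0 5 13 9 8 4 3)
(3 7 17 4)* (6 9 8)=(3 7 17 4)(6 9 8)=[0, 1, 2, 7, 3, 5, 9, 17, 6, 8, 10, 11, 12, 13, 14, 15, 16, 4]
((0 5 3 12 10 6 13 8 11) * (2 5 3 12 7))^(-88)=(13)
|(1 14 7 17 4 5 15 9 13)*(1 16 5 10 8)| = 35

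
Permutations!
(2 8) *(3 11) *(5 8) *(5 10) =(2 10 5 8)(3 11) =[0, 1, 10, 11, 4, 8, 6, 7, 2, 9, 5, 3]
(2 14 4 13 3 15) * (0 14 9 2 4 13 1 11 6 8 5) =(0 14 13 3 15 4 1 11 6 8 5)(2 9) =[14, 11, 9, 15, 1, 0, 8, 7, 5, 2, 10, 6, 12, 3, 13, 4]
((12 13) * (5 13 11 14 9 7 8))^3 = ((5 13 12 11 14 9 7 8))^3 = (5 11 7 13 14 8 12 9)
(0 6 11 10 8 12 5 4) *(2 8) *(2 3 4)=[6, 1, 8, 4, 0, 2, 11, 7, 12, 9, 3, 10, 5]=(0 6 11 10 3 4)(2 8 12 5)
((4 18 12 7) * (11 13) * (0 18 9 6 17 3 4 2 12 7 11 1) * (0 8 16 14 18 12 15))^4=((0 12 11 13 1 8 16 14 18 7 2 15)(3 4 9 6 17))^4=(0 1 18)(2 11 16)(3 17 6 9 4)(7 12 8)(13 14 15)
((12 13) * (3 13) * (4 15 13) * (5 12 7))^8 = (3 4 15 13 7 5 12) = ((3 4 15 13 7 5 12))^8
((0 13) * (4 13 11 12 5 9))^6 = ((0 11 12 5 9 4 13))^6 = (0 13 4 9 5 12 11)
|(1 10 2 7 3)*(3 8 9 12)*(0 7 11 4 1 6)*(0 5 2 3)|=40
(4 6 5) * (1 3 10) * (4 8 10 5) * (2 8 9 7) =(1 3 5 9 7 2 8 10)(4 6) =[0, 3, 8, 5, 6, 9, 4, 2, 10, 7, 1]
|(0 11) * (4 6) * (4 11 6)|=|(0 6 11)|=3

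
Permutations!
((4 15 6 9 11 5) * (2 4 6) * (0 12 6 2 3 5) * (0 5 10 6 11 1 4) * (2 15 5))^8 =(15)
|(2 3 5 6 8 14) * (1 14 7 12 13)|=10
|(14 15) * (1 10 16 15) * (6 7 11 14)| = 8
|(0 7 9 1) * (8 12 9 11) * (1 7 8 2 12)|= 15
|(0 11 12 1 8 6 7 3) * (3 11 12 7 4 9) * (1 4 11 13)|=30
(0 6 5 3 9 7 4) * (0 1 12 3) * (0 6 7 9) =[7, 12, 2, 0, 1, 6, 5, 4, 8, 9, 10, 11, 3] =(0 7 4 1 12 3)(5 6)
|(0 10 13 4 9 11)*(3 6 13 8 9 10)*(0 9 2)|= 8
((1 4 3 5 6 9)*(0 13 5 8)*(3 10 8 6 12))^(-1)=(0 8 10 4 1 9 6 3 12 5 13)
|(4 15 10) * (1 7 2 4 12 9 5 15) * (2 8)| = |(1 7 8 2 4)(5 15 10 12 9)| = 5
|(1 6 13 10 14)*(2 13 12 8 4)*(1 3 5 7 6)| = |(2 13 10 14 3 5 7 6 12 8 4)| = 11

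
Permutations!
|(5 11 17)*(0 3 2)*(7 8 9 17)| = |(0 3 2)(5 11 7 8 9 17)| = 6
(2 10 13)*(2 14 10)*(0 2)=(0 2)(10 13 14)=[2, 1, 0, 3, 4, 5, 6, 7, 8, 9, 13, 11, 12, 14, 10]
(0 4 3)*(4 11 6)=(0 11 6 4 3)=[11, 1, 2, 0, 3, 5, 4, 7, 8, 9, 10, 6]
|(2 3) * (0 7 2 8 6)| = |(0 7 2 3 8 6)| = 6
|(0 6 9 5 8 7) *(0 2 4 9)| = |(0 6)(2 4 9 5 8 7)| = 6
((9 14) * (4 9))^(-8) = (4 9 14)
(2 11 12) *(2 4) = (2 11 12 4) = [0, 1, 11, 3, 2, 5, 6, 7, 8, 9, 10, 12, 4]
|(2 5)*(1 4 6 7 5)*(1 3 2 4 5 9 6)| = |(1 5 4)(2 3)(6 7 9)| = 6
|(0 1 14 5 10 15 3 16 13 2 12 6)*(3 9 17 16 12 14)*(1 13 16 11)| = |(0 13 2 14 5 10 15 9 17 11 1 3 12 6)| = 14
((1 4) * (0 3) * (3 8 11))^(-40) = ((0 8 11 3)(1 4))^(-40) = (11)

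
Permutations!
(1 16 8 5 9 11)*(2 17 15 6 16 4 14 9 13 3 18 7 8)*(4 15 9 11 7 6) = (1 15 4 14 11)(2 17 9 7 8 5 13 3 18 6 16) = [0, 15, 17, 18, 14, 13, 16, 8, 5, 7, 10, 1, 12, 3, 11, 4, 2, 9, 6]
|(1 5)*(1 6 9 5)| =3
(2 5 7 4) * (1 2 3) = (1 2 5 7 4 3) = [0, 2, 5, 1, 3, 7, 6, 4]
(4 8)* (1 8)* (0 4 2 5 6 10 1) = (0 4)(1 8 2 5 6 10) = [4, 8, 5, 3, 0, 6, 10, 7, 2, 9, 1]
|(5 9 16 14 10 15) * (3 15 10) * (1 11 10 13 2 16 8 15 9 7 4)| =14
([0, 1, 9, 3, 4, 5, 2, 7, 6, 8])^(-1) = [0, 1, 6, 3, 4, 5, 8, 7, 9, 2]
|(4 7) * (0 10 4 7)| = 3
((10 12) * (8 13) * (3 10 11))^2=((3 10 12 11)(8 13))^2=(13)(3 12)(10 11)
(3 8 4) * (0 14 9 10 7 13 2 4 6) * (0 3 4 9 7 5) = (0 14 7 13 2 9 10 5)(3 8 6) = [14, 1, 9, 8, 4, 0, 3, 13, 6, 10, 5, 11, 12, 2, 7]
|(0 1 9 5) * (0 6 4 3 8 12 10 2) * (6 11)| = 12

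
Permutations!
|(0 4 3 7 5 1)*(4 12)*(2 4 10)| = |(0 12 10 2 4 3 7 5 1)| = 9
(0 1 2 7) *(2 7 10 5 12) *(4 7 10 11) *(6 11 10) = (0 1 6 11 4 7)(2 10 5 12) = [1, 6, 10, 3, 7, 12, 11, 0, 8, 9, 5, 4, 2]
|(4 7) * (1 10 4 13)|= |(1 10 4 7 13)|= 5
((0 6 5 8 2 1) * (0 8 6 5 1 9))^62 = (0 9 2 8 1 6 5)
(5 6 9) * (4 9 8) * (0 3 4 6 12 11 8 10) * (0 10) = (0 3 4 9 5 12 11 8 6) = [3, 1, 2, 4, 9, 12, 0, 7, 6, 5, 10, 8, 11]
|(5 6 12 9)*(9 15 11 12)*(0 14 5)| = |(0 14 5 6 9)(11 12 15)| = 15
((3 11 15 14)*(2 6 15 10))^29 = ((2 6 15 14 3 11 10))^29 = (2 6 15 14 3 11 10)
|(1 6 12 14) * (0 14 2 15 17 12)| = 4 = |(0 14 1 6)(2 15 17 12)|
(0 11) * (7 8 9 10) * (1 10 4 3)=[11, 10, 2, 1, 3, 5, 6, 8, 9, 4, 7, 0]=(0 11)(1 10 7 8 9 4 3)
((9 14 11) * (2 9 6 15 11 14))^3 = (15)(2 9)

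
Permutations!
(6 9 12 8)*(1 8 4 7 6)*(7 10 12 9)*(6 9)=[0, 8, 2, 3, 10, 5, 7, 9, 1, 6, 12, 11, 4]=(1 8)(4 10 12)(6 7 9)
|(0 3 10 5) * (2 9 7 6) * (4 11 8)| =|(0 3 10 5)(2 9 7 6)(4 11 8)| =12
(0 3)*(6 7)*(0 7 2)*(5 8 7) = (0 3 5 8 7 6 2) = [3, 1, 0, 5, 4, 8, 2, 6, 7]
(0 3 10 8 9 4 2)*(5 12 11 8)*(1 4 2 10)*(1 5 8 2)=(0 3 5 12 11 2)(1 4 10 8 9)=[3, 4, 0, 5, 10, 12, 6, 7, 9, 1, 8, 2, 11]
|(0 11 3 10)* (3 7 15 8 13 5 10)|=8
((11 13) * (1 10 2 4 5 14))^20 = ((1 10 2 4 5 14)(11 13))^20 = (1 2 5)(4 14 10)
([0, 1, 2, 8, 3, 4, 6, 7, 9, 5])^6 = (3 8 9 5 4)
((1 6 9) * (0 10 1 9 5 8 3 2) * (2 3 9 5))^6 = ((0 10 1 6 2)(5 8 9))^6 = (0 10 1 6 2)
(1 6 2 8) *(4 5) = (1 6 2 8)(4 5) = [0, 6, 8, 3, 5, 4, 2, 7, 1]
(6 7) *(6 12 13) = [0, 1, 2, 3, 4, 5, 7, 12, 8, 9, 10, 11, 13, 6] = (6 7 12 13)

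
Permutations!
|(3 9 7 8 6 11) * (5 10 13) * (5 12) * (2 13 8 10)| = |(2 13 12 5)(3 9 7 10 8 6 11)| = 28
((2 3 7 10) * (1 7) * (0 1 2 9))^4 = (0 9 10 7 1)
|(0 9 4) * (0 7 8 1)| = |(0 9 4 7 8 1)| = 6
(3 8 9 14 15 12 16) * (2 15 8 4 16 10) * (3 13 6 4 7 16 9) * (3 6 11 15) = (2 3 7 16 13 11 15 12 10)(4 9 14 8 6) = [0, 1, 3, 7, 9, 5, 4, 16, 6, 14, 2, 15, 10, 11, 8, 12, 13]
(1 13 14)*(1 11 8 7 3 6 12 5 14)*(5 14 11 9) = (1 13)(3 6 12 14 9 5 11 8 7) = [0, 13, 2, 6, 4, 11, 12, 3, 7, 5, 10, 8, 14, 1, 9]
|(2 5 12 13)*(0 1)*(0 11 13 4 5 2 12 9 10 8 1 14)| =18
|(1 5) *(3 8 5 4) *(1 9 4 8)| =|(1 8 5 9 4 3)| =6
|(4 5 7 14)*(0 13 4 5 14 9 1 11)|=|(0 13 4 14 5 7 9 1 11)|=9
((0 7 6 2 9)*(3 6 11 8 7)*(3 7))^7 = (0 9 2 6 3 8 11 7)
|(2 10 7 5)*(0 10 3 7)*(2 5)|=6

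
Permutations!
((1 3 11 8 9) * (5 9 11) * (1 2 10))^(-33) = (1 9)(2 3)(5 10)(8 11)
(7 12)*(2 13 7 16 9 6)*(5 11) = (2 13 7 12 16 9 6)(5 11) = [0, 1, 13, 3, 4, 11, 2, 12, 8, 6, 10, 5, 16, 7, 14, 15, 9]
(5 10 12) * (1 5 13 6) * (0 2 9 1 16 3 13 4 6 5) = (0 2 9 1)(3 13 5 10 12 4 6 16) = [2, 0, 9, 13, 6, 10, 16, 7, 8, 1, 12, 11, 4, 5, 14, 15, 3]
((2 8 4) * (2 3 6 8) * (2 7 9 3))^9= (2 9 6 4 7 3 8)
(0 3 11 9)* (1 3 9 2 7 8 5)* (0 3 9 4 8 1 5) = (0 4 8)(1 9 3 11 2 7) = [4, 9, 7, 11, 8, 5, 6, 1, 0, 3, 10, 2]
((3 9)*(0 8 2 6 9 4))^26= (0 3 6 8 4 9 2)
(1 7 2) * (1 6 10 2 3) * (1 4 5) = (1 7 3 4 5)(2 6 10) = [0, 7, 6, 4, 5, 1, 10, 3, 8, 9, 2]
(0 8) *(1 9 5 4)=(0 8)(1 9 5 4)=[8, 9, 2, 3, 1, 4, 6, 7, 0, 5]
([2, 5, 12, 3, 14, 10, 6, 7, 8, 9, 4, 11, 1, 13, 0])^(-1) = [14, 12, 0, 3, 10, 1, 6, 7, 8, 9, 5, 11, 2, 13, 4]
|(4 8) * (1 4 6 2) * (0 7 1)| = 7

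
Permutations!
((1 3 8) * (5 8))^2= ((1 3 5 8))^2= (1 5)(3 8)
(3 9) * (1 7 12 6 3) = (1 7 12 6 3 9) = [0, 7, 2, 9, 4, 5, 3, 12, 8, 1, 10, 11, 6]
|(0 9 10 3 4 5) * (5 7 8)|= 8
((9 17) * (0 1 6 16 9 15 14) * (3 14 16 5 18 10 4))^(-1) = (0 14 3 4 10 18 5 6 1)(9 16 15 17)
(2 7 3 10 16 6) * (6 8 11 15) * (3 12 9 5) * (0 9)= (0 9 5 3 10 16 8 11 15 6 2 7 12)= [9, 1, 7, 10, 4, 3, 2, 12, 11, 5, 16, 15, 0, 13, 14, 6, 8]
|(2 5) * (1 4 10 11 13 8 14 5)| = 9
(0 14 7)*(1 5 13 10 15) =[14, 5, 2, 3, 4, 13, 6, 0, 8, 9, 15, 11, 12, 10, 7, 1] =(0 14 7)(1 5 13 10 15)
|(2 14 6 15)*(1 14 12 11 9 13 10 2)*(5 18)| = |(1 14 6 15)(2 12 11 9 13 10)(5 18)| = 12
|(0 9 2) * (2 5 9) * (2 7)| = 6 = |(0 7 2)(5 9)|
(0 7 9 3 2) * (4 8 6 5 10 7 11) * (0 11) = (2 11 4 8 6 5 10 7 9 3) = [0, 1, 11, 2, 8, 10, 5, 9, 6, 3, 7, 4]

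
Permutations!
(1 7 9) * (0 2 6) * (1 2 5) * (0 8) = [5, 7, 6, 3, 4, 1, 8, 9, 0, 2] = (0 5 1 7 9 2 6 8)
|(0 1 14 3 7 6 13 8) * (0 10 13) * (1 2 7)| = |(0 2 7 6)(1 14 3)(8 10 13)| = 12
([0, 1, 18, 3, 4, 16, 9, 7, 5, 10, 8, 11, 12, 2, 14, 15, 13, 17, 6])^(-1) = [0, 1, 13, 3, 4, 8, 18, 7, 10, 6, 9, 11, 12, 16, 14, 15, 5, 17, 2]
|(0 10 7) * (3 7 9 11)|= |(0 10 9 11 3 7)|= 6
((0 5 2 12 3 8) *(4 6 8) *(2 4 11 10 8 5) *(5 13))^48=((0 2 12 3 11 10 8)(4 6 13 5))^48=(13)(0 8 10 11 3 12 2)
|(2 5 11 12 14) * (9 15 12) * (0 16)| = 14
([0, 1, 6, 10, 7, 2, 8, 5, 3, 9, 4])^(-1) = (2 5 7 4 10 3 8 6)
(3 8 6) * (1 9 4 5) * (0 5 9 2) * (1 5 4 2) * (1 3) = (0 4 9 2)(1 3 8 6) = [4, 3, 0, 8, 9, 5, 1, 7, 6, 2]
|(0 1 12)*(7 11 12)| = |(0 1 7 11 12)| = 5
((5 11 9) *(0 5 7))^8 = ((0 5 11 9 7))^8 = (0 9 5 7 11)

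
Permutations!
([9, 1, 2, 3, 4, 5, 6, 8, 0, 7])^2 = (0 7)(8 9)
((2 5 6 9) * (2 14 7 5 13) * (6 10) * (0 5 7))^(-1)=(0 14 9 6 10 5)(2 13)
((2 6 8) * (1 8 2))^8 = (8)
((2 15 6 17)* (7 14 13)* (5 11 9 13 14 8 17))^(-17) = ((2 15 6 5 11 9 13 7 8 17))^(-17) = (2 5 13 17 6 9 8 15 11 7)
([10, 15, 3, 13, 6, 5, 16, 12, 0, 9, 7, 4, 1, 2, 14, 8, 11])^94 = [12, 0, 3, 13, 16, 5, 11, 15, 7, 9, 1, 6, 8, 2, 14, 10, 4]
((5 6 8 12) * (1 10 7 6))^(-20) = (1 10 7 6 8 12 5)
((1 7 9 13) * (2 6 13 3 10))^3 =((1 7 9 3 10 2 6 13))^3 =(1 3 6 7 10 13 9 2)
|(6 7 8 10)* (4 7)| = |(4 7 8 10 6)| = 5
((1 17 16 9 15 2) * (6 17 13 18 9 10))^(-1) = (1 2 15 9 18 13)(6 10 16 17)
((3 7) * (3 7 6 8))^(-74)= ((3 6 8))^(-74)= (3 6 8)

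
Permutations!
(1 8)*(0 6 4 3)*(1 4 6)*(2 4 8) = (8)(0 1 2 4 3) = [1, 2, 4, 0, 3, 5, 6, 7, 8]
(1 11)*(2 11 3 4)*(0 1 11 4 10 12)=[1, 3, 4, 10, 2, 5, 6, 7, 8, 9, 12, 11, 0]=(0 1 3 10 12)(2 4)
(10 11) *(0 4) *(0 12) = (0 4 12)(10 11) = [4, 1, 2, 3, 12, 5, 6, 7, 8, 9, 11, 10, 0]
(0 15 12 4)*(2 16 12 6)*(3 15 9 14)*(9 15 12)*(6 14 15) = (0 6 2 16 9 15 14 3 12 4) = [6, 1, 16, 12, 0, 5, 2, 7, 8, 15, 10, 11, 4, 13, 3, 14, 9]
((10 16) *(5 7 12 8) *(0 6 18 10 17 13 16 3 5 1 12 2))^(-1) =(0 2 7 5 3 10 18 6)(1 8 12)(13 17 16)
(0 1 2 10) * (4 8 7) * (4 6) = (0 1 2 10)(4 8 7 6) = [1, 2, 10, 3, 8, 5, 4, 6, 7, 9, 0]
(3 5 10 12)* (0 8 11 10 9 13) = [8, 1, 2, 5, 4, 9, 6, 7, 11, 13, 12, 10, 3, 0] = (0 8 11 10 12 3 5 9 13)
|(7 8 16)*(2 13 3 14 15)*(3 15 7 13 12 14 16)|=|(2 12 14 7 8 3 16 13 15)|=9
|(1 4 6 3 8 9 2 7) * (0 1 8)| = |(0 1 4 6 3)(2 7 8 9)| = 20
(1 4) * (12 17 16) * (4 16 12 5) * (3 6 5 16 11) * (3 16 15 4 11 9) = (1 9 3 6 5 11 16 15 4)(12 17) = [0, 9, 2, 6, 1, 11, 5, 7, 8, 3, 10, 16, 17, 13, 14, 4, 15, 12]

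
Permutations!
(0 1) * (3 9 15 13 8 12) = (0 1)(3 9 15 13 8 12) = [1, 0, 2, 9, 4, 5, 6, 7, 12, 15, 10, 11, 3, 8, 14, 13]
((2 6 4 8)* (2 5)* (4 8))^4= ((2 6 8 5))^4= (8)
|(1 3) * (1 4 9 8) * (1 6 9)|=3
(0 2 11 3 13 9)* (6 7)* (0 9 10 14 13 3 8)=(0 2 11 8)(6 7)(10 14 13)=[2, 1, 11, 3, 4, 5, 7, 6, 0, 9, 14, 8, 12, 10, 13]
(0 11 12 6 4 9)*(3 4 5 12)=(0 11 3 4 9)(5 12 6)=[11, 1, 2, 4, 9, 12, 5, 7, 8, 0, 10, 3, 6]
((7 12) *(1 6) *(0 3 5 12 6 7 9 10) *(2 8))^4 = (0 9 5)(1 7 6)(3 10 12)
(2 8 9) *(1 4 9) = (1 4 9 2 8) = [0, 4, 8, 3, 9, 5, 6, 7, 1, 2]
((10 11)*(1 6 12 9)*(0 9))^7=(0 1 12 9 6)(10 11)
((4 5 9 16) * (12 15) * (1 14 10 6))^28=(16)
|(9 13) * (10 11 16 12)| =|(9 13)(10 11 16 12)| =4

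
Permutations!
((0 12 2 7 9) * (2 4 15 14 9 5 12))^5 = (0 4 2 15 7 14 5 9 12)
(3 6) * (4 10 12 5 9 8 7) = (3 6)(4 10 12 5 9 8 7) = [0, 1, 2, 6, 10, 9, 3, 4, 7, 8, 12, 11, 5]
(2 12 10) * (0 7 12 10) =(0 7 12)(2 10) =[7, 1, 10, 3, 4, 5, 6, 12, 8, 9, 2, 11, 0]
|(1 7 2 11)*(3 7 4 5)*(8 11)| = 8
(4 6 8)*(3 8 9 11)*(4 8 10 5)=(3 10 5 4 6 9 11)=[0, 1, 2, 10, 6, 4, 9, 7, 8, 11, 5, 3]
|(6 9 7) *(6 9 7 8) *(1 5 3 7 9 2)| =15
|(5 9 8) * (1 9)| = 4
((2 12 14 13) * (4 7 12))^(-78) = ((2 4 7 12 14 13))^(-78) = (14)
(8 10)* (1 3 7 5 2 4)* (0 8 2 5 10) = [8, 3, 4, 7, 1, 5, 6, 10, 0, 9, 2] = (0 8)(1 3 7 10 2 4)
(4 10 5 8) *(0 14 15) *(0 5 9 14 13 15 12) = [13, 1, 2, 3, 10, 8, 6, 7, 4, 14, 9, 11, 0, 15, 12, 5] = (0 13 15 5 8 4 10 9 14 12)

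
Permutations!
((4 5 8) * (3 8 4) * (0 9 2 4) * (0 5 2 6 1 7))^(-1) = ((0 9 6 1 7)(2 4)(3 8))^(-1) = (0 7 1 6 9)(2 4)(3 8)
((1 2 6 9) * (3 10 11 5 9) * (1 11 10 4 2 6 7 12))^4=((1 6 3 4 2 7 12)(5 9 11))^4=(1 2 6 7 3 12 4)(5 9 11)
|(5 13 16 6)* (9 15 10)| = 12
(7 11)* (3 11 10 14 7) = (3 11)(7 10 14) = [0, 1, 2, 11, 4, 5, 6, 10, 8, 9, 14, 3, 12, 13, 7]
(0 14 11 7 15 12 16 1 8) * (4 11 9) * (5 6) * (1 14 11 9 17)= [11, 8, 2, 3, 9, 6, 5, 15, 0, 4, 10, 7, 16, 13, 17, 12, 14, 1]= (0 11 7 15 12 16 14 17 1 8)(4 9)(5 6)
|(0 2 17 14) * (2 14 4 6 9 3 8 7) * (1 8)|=|(0 14)(1 8 7 2 17 4 6 9 3)|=18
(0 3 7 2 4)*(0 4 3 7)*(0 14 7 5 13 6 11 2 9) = (0 5 13 6 11 2 3 14 7 9) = [5, 1, 3, 14, 4, 13, 11, 9, 8, 0, 10, 2, 12, 6, 7]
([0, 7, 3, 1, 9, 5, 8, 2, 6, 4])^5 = [0, 7, 3, 1, 9, 5, 8, 2, 6, 4]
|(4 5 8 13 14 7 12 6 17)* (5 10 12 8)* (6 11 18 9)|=|(4 10 12 11 18 9 6 17)(7 8 13 14)|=8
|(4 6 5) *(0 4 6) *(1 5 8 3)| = 10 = |(0 4)(1 5 6 8 3)|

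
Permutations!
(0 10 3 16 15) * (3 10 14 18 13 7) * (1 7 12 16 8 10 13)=(0 14 18 1 7 3 8 10 13 12 16 15)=[14, 7, 2, 8, 4, 5, 6, 3, 10, 9, 13, 11, 16, 12, 18, 0, 15, 17, 1]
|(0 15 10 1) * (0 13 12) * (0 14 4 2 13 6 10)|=|(0 15)(1 6 10)(2 13 12 14 4)|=30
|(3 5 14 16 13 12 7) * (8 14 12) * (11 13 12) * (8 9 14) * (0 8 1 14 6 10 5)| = |(0 8 1 14 16 12 7 3)(5 11 13 9 6 10)| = 24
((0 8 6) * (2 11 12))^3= ((0 8 6)(2 11 12))^3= (12)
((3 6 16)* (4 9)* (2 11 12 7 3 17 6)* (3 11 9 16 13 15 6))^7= ((2 9 4 16 17 3)(6 13 15)(7 11 12))^7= (2 9 4 16 17 3)(6 13 15)(7 11 12)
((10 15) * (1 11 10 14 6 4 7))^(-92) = (1 14)(4 10)(6 11)(7 15)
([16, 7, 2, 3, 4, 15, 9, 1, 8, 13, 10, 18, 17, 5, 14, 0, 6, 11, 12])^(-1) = [15, 7, 2, 3, 4, 13, 16, 1, 8, 6, 10, 17, 18, 9, 14, 5, 0, 12, 11]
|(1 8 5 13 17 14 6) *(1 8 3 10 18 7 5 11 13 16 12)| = 24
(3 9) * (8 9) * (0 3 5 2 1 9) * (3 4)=(0 4 3 8)(1 9 5 2)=[4, 9, 1, 8, 3, 2, 6, 7, 0, 5]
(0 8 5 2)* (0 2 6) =(0 8 5 6) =[8, 1, 2, 3, 4, 6, 0, 7, 5]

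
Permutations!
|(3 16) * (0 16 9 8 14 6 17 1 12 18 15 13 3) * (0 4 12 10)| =15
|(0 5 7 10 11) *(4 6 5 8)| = |(0 8 4 6 5 7 10 11)| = 8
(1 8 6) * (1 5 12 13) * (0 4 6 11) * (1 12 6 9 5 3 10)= [4, 8, 2, 10, 9, 6, 3, 7, 11, 5, 1, 0, 13, 12]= (0 4 9 5 6 3 10 1 8 11)(12 13)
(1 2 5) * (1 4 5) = (1 2)(4 5) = [0, 2, 1, 3, 5, 4]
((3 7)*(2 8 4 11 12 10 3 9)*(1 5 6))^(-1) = ((1 5 6)(2 8 4 11 12 10 3 7 9))^(-1) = (1 6 5)(2 9 7 3 10 12 11 4 8)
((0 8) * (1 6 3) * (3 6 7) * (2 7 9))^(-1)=((0 8)(1 9 2 7 3))^(-1)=(0 8)(1 3 7 2 9)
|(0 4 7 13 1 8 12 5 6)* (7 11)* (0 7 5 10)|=|(0 4 11 5 6 7 13 1 8 12 10)|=11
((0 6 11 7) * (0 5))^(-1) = ((0 6 11 7 5))^(-1) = (0 5 7 11 6)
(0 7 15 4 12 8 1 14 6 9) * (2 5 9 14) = (0 7 15 4 12 8 1 2 5 9)(6 14) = [7, 2, 5, 3, 12, 9, 14, 15, 1, 0, 10, 11, 8, 13, 6, 4]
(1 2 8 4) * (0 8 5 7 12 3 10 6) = [8, 2, 5, 10, 1, 7, 0, 12, 4, 9, 6, 11, 3] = (0 8 4 1 2 5 7 12 3 10 6)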